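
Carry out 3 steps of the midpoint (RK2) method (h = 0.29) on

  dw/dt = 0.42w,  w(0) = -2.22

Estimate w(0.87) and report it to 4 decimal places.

Midpoint: k1 = f(t_n, w_n); k2 = f(t_n + h/2, w_n + (h/2)·k1); w_{n+1} = w_n + h·k2.
t=0.000000, w=-2.220000:
  k1 = f(0.000000, -2.220000) = -0.932400
  k2 = f(0.145000, -2.355198) = -0.989183
  w ← -2.220000 + 0.29·(-0.989183) = -2.506863
t=0.290000, w=-2.506863:
  k1 = f(0.290000, -2.506863) = -1.052883
  k2 = f(0.435000, -2.659531) = -1.117003
  w ← -2.506863 + 0.29·(-1.117003) = -2.830794
t=0.580000, w=-2.830794:
  k1 = f(0.580000, -2.830794) = -1.188933
  k2 = f(0.725000, -3.003189) = -1.261340
  w ← -2.830794 + 0.29·(-1.261340) = -3.196582
w(0.87) ≈ -3.1966

-3.1966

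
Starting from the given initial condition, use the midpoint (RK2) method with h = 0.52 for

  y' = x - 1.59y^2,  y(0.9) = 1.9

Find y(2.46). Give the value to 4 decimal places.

3.8683

Midpoint: k1 = f(x_n, y_n); k2 = f(x_n + h/2, y_n + (h/2)·k1); y_{n+1} = y_n + h·k2.
x=0.900000, y=1.900000:
  k1 = f(0.900000, 1.900000) = -4.839900
  k2 = f(1.160000, 0.641626) = 0.505423
  y ← 1.900000 + 0.52·0.505423 = 2.162820
x=1.420000, y=2.162820:
  k1 = f(1.420000, 2.162820) = -6.017685
  k2 = f(1.680000, 0.598222) = 1.110988
  y ← 2.162820 + 0.52·1.110988 = 2.740533
x=1.940000, y=2.740533:
  k1 = f(1.940000, 2.740533) = -10.001733
  k2 = f(2.200000, 0.140083) = 2.168799
  y ← 2.740533 + 0.52·2.168799 = 3.868309
y(2.46) ≈ 3.8683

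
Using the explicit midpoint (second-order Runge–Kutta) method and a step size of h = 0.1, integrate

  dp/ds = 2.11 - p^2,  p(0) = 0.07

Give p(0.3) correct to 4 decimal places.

Midpoint: k1 = f(s_n, p_n); k2 = f(s_n + h/2, p_n + (h/2)·k1); p_{n+1} = p_n + h·k2.
s=0.000000, p=0.070000:
  k1 = f(0.000000, 0.070000) = 2.105100
  k2 = f(0.050000, 0.175255) = 2.079286
  p ← 0.070000 + 0.1·2.079286 = 0.277929
s=0.100000, p=0.277929:
  k1 = f(0.100000, 0.277929) = 2.032756
  k2 = f(0.150000, 0.379566) = 1.965929
  p ← 0.277929 + 0.1·1.965929 = 0.474522
s=0.200000, p=0.474522:
  k1 = f(0.200000, 0.474522) = 1.884829
  k2 = f(0.250000, 0.568763) = 1.786509
  p ← 0.474522 + 0.1·1.786509 = 0.653172
p(0.3) ≈ 0.6532

0.6532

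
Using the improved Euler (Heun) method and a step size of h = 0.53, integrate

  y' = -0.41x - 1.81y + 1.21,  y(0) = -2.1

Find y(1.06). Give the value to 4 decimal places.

-0.1723

Heun: k1 = f(x_n, y_n); k2 = f(x_n + h, y_n + h·k1); y_{n+1} = y_n + (h/2)·(k1 + k2).
x=0.000000, y=-2.100000:
  k1 = f(0.000000, -2.100000) = 5.011000
  k2 = f(0.530000, 0.555830) = -0.013352
  y ← -2.100000 + (0.53/2)·(5.011000 + (-0.013352)) = -0.775623
x=0.530000, y=-0.775623:
  k1 = f(0.530000, -0.775623) = 2.396578
  k2 = f(1.060000, 0.494563) = -0.119759
  y ← -0.775623 + (0.53/2)·(2.396578 + (-0.119759)) = -0.172266
y(1.06) ≈ -0.1723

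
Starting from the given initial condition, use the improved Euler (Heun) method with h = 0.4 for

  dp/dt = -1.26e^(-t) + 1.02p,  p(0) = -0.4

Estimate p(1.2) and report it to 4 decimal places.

Heun: k1 = f(t_n, p_n); k2 = f(t_n + h, p_n + h·k1); p_{n+1} = p_n + (h/2)·(k1 + k2).
t=0.000000, p=-0.400000:
  k1 = f(0.000000, -0.400000) = -1.668000
  k2 = f(0.400000, -1.067200) = -1.933147
  p ← -0.400000 + (0.4/2)·(-1.668000 + (-1.933147)) = -1.120229
t=0.400000, p=-1.120229:
  k1 = f(0.400000, -1.120229) = -1.987237
  k2 = f(0.800000, -1.915124) = -2.519581
  p ← -1.120229 + (0.4/2)·(-1.987237 + (-2.519581)) = -2.021593
t=0.800000, p=-2.021593:
  k1 = f(0.800000, -2.021593) = -2.628180
  k2 = f(1.200000, -3.072865) = -3.513827
  p ← -2.021593 + (0.4/2)·(-2.628180 + (-3.513827)) = -3.249994
p(1.2) ≈ -3.2500

-3.2500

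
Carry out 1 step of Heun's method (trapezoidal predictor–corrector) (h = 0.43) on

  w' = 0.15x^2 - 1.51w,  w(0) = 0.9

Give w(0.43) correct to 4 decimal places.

Heun: k1 = f(x_n, w_n); k2 = f(x_n + h, w_n + h·k1); w_{n+1} = w_n + (h/2)·(k1 + k2).
x=0.000000, w=0.900000:
  k1 = f(0.000000, 0.900000) = -1.359000
  k2 = f(0.430000, 0.315630) = -0.448866
  w ← 0.900000 + (0.43/2)·(-1.359000 + (-0.448866)) = 0.511309
w(0.43) ≈ 0.5113

0.5113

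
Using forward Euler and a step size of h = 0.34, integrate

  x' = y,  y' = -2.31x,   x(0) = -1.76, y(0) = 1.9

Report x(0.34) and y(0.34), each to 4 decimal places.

Euler on (x,y): x_{n+1} = x_n + h·x', y_{n+1} = y_n + h·y'.
0.000000: (-1.760000, 1.900000); f=(1.900000, 4.065600) → (-1.114000, 3.282304)
(x(0.34), y(0.34)) ≈ (-1.1140, 3.2823)

-1.1140, 3.2823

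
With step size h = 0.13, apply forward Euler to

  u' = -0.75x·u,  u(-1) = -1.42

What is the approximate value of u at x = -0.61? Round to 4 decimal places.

Euler: u_{n+1} = u_n + h·f(x_n, u_n).
x=-1.000000, u=-1.420000: f=-1.065000 → u ← -1.420000 + 0.13·(-1.065000) = -1.558450
x=-0.870000, u=-1.558450: f=-1.016889 → u ← -1.558450 + 0.13·(-1.016889) = -1.690646
x=-0.740000, u=-1.690646: f=-0.938308 → u ← -1.690646 + 0.13·(-0.938308) = -1.812626
u(-0.61) ≈ -1.8126

-1.8126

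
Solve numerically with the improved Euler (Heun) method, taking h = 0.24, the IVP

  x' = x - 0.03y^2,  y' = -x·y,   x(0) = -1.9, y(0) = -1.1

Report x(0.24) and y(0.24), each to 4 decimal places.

Heun on (x,y): k1 = f(s_n, state_n); k2 = f(s_n + h, state_n + h·k1); state_{n+1} = state_n + (h/2)·(k1 + k2).
0.000000: (-1.900000, -1.100000)
  k1 = (-1.936300, -2.090000)
  predictor → (-2.364712, -1.601600)
  k2 = (-2.441666, -3.787323)
  → (-2.425356, -1.805279)
(x(0.24), y(0.24)) ≈ (-2.4254, -1.8053)

-2.4254, -1.8053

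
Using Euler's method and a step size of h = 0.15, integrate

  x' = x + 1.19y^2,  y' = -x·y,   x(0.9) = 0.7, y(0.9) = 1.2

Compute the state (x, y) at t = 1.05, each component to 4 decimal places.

Euler on (x,y): x_{n+1} = x_n + h·x', y_{n+1} = y_n + h·y'.
0.900000: (0.700000, 1.200000); f=(2.413600, -0.840000) → (1.062040, 1.074000)
(x(1.05), y(1.05)) ≈ (1.0620, 1.0740)

1.0620, 1.0740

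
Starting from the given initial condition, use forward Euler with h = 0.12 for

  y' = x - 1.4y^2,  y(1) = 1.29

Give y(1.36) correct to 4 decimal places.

1.0137

Euler: y_{n+1} = y_n + h·f(x_n, y_n).
x=1.000000, y=1.290000: f=-1.329740 → y ← 1.290000 + 0.12·(-1.329740) = 1.130431
x=1.120000, y=1.130431: f=-0.669025 → y ← 1.130431 + 0.12·(-0.669025) = 1.050148
x=1.240000, y=1.050148: f=-0.303936 → y ← 1.050148 + 0.12·(-0.303936) = 1.013676
y(1.36) ≈ 1.0137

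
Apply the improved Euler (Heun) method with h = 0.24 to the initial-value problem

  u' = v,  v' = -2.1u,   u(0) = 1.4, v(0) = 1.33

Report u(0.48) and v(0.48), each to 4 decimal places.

1.6662, -0.3127

Heun on (u,v): k1 = f(s_n, state_n); k2 = f(s_n + h, state_n + h·k1); state_{n+1} = state_n + (h/2)·(k1 + k2).
0.000000: (1.400000, 1.330000)
  k1 = (1.330000, -2.940000)
  predictor → (1.719200, 0.624400)
  k2 = (0.624400, -3.610320)
  → (1.634528, 0.543962)
0.240000: (1.634528, 0.543962)
  k1 = (0.543962, -3.432509)
  predictor → (1.765079, -0.279841)
  k2 = (-0.279841, -3.706665)
  → (1.666223, -0.312739)
(u(0.48), v(0.48)) ≈ (1.6662, -0.3127)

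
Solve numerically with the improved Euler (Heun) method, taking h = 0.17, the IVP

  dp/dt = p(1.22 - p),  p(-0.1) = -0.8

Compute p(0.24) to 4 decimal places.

-1.7645

Heun: k1 = f(t_n, p_n); k2 = f(t_n + h, p_n + h·k1); p_{n+1} = p_n + (h/2)·(k1 + k2).
t=-0.100000, p=-0.800000:
  k1 = f(-0.100000, -0.800000) = -1.616000
  k2 = f(0.070000, -1.074720) = -2.466181
  p ← -0.800000 + (0.17/2)·(-1.616000 + (-2.466181)) = -1.146985
t=0.070000, p=-1.146985:
  k1 = f(0.070000, -1.146985) = -2.714898
  k2 = f(0.240000, -1.608518) = -4.549722
  p ← -1.146985 + (0.17/2)·(-2.714898 + (-4.549722)) = -1.764478
p(0.24) ≈ -1.7645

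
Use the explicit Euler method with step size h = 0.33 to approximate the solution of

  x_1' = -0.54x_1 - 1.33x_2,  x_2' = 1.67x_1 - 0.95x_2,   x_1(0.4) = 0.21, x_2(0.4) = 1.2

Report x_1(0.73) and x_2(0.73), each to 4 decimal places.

Euler on (x_1,x_2): x_1_{n+1} = x_1_n + h·x_1', x_2_{n+1} = x_2_n + h·x_2'.
0.400000: (0.210000, 1.200000); f=(-1.709400, -0.789300) → (-0.354102, 0.939531)
(x_1(0.73), x_2(0.73)) ≈ (-0.3541, 0.9395)

-0.3541, 0.9395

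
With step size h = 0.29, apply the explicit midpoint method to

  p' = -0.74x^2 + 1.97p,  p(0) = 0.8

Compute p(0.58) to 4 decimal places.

2.3532

Midpoint: k1 = f(x_n, p_n); k2 = f(x_n + h/2, p_n + (h/2)·k1); p_{n+1} = p_n + h·k2.
x=0.000000, p=0.800000:
  k1 = f(0.000000, 0.800000) = 1.576000
  k2 = f(0.145000, 1.028520) = 2.010626
  p ← 0.800000 + 0.29·2.010626 = 1.383082
x=0.290000, p=1.383082:
  k1 = f(0.290000, 1.383082) = 2.662437
  k2 = f(0.435000, 1.769135) = 3.345169
  p ← 1.383082 + 0.29·3.345169 = 2.353181
p(0.58) ≈ 2.3532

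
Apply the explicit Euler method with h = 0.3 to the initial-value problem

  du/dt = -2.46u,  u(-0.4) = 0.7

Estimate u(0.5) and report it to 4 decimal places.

0.0126

Euler: u_{n+1} = u_n + h·f(t_n, u_n).
t=-0.400000, u=0.700000: f=-1.722000 → u ← 0.700000 + 0.3·(-1.722000) = 0.183400
t=-0.100000, u=0.183400: f=-0.451164 → u ← 0.183400 + 0.3·(-0.451164) = 0.048051
t=0.200000, u=0.048051: f=-0.118205 → u ← 0.048051 + 0.3·(-0.118205) = 0.012589
u(0.5) ≈ 0.0126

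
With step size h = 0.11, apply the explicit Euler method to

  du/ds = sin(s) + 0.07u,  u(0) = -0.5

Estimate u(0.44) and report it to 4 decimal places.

-0.4435

Euler: u_{n+1} = u_n + h·f(s_n, u_n).
s=0.000000, u=-0.500000: f=-0.035000 → u ← -0.500000 + 0.11·(-0.035000) = -0.503850
s=0.110000, u=-0.503850: f=0.074509 → u ← -0.503850 + 0.11·0.074509 = -0.495654
s=0.220000, u=-0.495654: f=0.183534 → u ← -0.495654 + 0.11·0.183534 = -0.475465
s=0.330000, u=-0.475465: f=0.290760 → u ← -0.475465 + 0.11·0.290760 = -0.443482
u(0.44) ≈ -0.4435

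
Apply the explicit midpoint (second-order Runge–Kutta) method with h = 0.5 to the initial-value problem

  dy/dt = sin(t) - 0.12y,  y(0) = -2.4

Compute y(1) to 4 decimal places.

Midpoint: k1 = f(t_n, y_n); k2 = f(t_n + h/2, y_n + (h/2)·k1); y_{n+1} = y_n + h·k2.
t=0.000000, y=-2.400000:
  k1 = f(0.000000, -2.400000) = 0.288000
  k2 = f(0.250000, -2.328000) = 0.526764
  y ← -2.400000 + 0.5·0.526764 = -2.136618
t=0.500000, y=-2.136618:
  k1 = f(0.500000, -2.136618) = 0.735820
  k2 = f(0.750000, -1.952663) = 0.915958
  y ← -2.136618 + 0.5·0.915958 = -1.678639
y(1) ≈ -1.6786

-1.6786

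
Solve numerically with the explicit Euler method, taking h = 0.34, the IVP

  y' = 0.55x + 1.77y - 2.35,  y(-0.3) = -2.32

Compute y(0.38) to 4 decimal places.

-8.1138

Euler: y_{n+1} = y_n + h·f(x_n, y_n).
x=-0.300000, y=-2.320000: f=-6.621400 → y ← -2.320000 + 0.34·(-6.621400) = -4.571276
x=0.040000, y=-4.571276: f=-10.419159 → y ← -4.571276 + 0.34·(-10.419159) = -8.113790
y(0.38) ≈ -8.1138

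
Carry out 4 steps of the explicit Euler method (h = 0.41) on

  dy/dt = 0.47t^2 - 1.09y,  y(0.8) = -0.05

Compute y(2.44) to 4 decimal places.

Euler: y_{n+1} = y_n + h·f(t_n, y_n).
t=0.800000, y=-0.050000: f=0.355300 → y ← -0.050000 + 0.41·0.355300 = 0.095673
t=1.210000, y=0.095673: f=0.583843 → y ← 0.095673 + 0.41·0.583843 = 0.335049
t=1.620000, y=0.335049: f=0.868265 → y ← 0.335049 + 0.41·0.868265 = 0.691037
t=2.030000, y=0.691037: f=1.183592 → y ← 0.691037 + 0.41·1.183592 = 1.176310
y(2.44) ≈ 1.1763

1.1763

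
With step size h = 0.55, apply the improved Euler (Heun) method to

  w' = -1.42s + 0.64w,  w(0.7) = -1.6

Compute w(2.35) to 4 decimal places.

Heun: k1 = f(s_n, w_n); k2 = f(s_n + h, w_n + h·k1); w_{n+1} = w_n + (h/2)·(k1 + k2).
s=0.700000, w=-1.600000:
  k1 = f(0.700000, -1.600000) = -2.018000
  k2 = f(1.250000, -2.709900) = -3.509336
  w ← -1.600000 + (0.55/2)·(-2.018000 + (-3.509336)) = -3.120017
s=1.250000, w=-3.120017:
  k1 = f(1.250000, -3.120017) = -3.771811
  k2 = f(1.800000, -5.194514) = -5.880489
  w ← -3.120017 + (0.55/2)·(-3.771811 + (-5.880489)) = -5.774400
s=1.800000, w=-5.774400:
  k1 = f(1.800000, -5.774400) = -6.251616
  k2 = f(2.350000, -9.212789) = -9.233185
  w ← -5.774400 + (0.55/2)·(-6.251616 + (-9.233185)) = -10.032720
w(2.35) ≈ -10.0327

-10.0327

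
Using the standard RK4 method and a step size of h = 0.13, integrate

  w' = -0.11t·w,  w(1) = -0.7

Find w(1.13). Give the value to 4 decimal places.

RK4: k1 = f(t_n, w_n); k2 = f(t_n + h/2, w_n + (h/2)·k1); k3 = f(t_n + h/2, w_n + (h/2)·k2); k4 = f(t_n + h, w_n + h·k3); w_{n+1} = w_n + (h/6)·(k1 + 2k2 + 2k3 + k4).
t=1.000000, w=-0.700000:
  k1 = f(1.000000, -0.700000) = 0.077000
  k2 = f(1.065000, -0.694995) = 0.081419
  k3 = f(1.065000, -0.694708) = 0.081385
  k4 = f(1.130000, -0.689420) = 0.085695
  w ← -0.700000 + (0.13/6)·(k1 + 2k2 + 2k3 + k4) = -0.689420
w(1.13) ≈ -0.6894

-0.6894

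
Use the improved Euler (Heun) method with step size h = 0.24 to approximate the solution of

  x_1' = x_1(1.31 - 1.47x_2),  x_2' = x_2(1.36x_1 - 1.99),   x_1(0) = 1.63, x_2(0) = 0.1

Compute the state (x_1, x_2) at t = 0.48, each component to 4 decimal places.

2.8040, 0.1549

Heun on (x_1,x_2): k1 = f(t_n, state_n); k2 = f(t_n + h, state_n + h·k1); state_{n+1} = state_n + (h/2)·(k1 + k2).
0.000000: (1.630000, 0.100000)
  k1 = (1.895690, 0.022680)
  predictor → (2.084966, 0.105443)
  k2 = (2.408132, 0.089158)
  → (2.146459, 0.113421)
0.240000: (2.146459, 0.113421)
  k1 = (2.453986, 0.105389)
  predictor → (2.735415, 0.138714)
  k2 = (3.025617, 0.239998)
  → (2.804011, 0.154867)
(x_1(0.48), x_2(0.48)) ≈ (2.8040, 0.1549)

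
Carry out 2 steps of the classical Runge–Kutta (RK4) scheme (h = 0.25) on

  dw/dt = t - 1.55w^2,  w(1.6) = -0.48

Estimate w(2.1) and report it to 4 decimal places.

RK4: k1 = f(t_n, w_n); k2 = f(t_n + h/2, w_n + (h/2)·k1); k3 = f(t_n + h/2, w_n + (h/2)·k2); k4 = f(t_n + h, w_n + h·k3); w_{n+1} = w_n + (h/6)·(k1 + 2k2 + 2k3 + k4).
t=1.600000, w=-0.480000:
  k1 = f(1.600000, -0.480000) = 1.242880
  k2 = f(1.725000, -0.324640) = 1.561644
  k3 = f(1.725000, -0.284795) = 1.599283
  k4 = f(1.850000, -0.080179) = 1.840035
  w ← -0.480000 + (0.25/6)·(k1 + 2k2 + 2k3 + k4) = -0.088135
t=1.850000, w=-0.088135:
  k1 = f(1.850000, -0.088135) = 1.837960
  k2 = f(1.975000, 0.141610) = 1.943917
  k3 = f(1.975000, 0.154855) = 1.937831
  k4 = f(2.100000, 0.396323) = 1.856538
  w ← -0.088135 + (0.25/6)·(k1 + 2k2 + 2k3 + k4) = 0.389282
w(2.1) ≈ 0.3893

0.3893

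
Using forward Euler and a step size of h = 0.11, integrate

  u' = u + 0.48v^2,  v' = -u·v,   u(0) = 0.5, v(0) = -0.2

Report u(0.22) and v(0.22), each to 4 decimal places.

Euler on (u,v): u_{n+1} = u_n + h·u', v_{n+1} = v_n + h·v'.
0.000000: (0.500000, -0.200000); f=(0.519200, 0.100000) → (0.557112, -0.189000)
0.110000: (0.557112, -0.189000); f=(0.574258, 0.105294) → (0.620280, -0.177418)
(u(0.22), v(0.22)) ≈ (0.6203, -0.1774)

0.6203, -0.1774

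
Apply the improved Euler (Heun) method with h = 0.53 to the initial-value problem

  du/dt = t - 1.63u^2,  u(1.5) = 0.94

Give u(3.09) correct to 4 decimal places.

1.3645

Heun: k1 = f(t_n, u_n); k2 = f(t_n + h, u_n + h·k1); u_{n+1} = u_n + (h/2)·(k1 + k2).
t=1.500000, u=0.940000:
  k1 = f(1.500000, 0.940000) = 0.059732
  k2 = f(2.030000, 0.971658) = 0.491086
  u ← 0.940000 + (0.53/2)·(0.059732 + 0.491086) = 1.085967
t=2.030000, u=1.085967:
  k1 = f(2.030000, 1.085967) = 0.107702
  k2 = f(2.560000, 1.143049) = 0.430306
  u ← 1.085967 + (0.53/2)·(0.107702 + 0.430306) = 1.228539
t=2.560000, u=1.228539:
  k1 = f(2.560000, 1.228539) = 0.099829
  k2 = f(3.090000, 1.281448) = 0.413363
  u ← 1.228539 + (0.53/2)·(0.099829 + 0.413363) = 1.364534
u(3.09) ≈ 1.3645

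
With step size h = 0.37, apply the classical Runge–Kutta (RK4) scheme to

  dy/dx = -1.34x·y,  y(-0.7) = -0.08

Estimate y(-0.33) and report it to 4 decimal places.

RK4: k1 = f(x_n, y_n); k2 = f(x_n + h/2, y_n + (h/2)·k1); k3 = f(x_n + h/2, y_n + (h/2)·k2); k4 = f(x_n + h, y_n + h·k3); y_{n+1} = y_n + (h/6)·(k1 + 2k2 + 2k3 + k4).
x=-0.700000, y=-0.080000:
  k1 = f(-0.700000, -0.080000) = -0.075040
  k2 = f(-0.515000, -0.093882) = -0.064788
  k3 = f(-0.515000, -0.091986) = -0.063479
  k4 = f(-0.330000, -0.103487) = -0.045762
  y ← -0.080000 + (0.37/6)·(k1 + 2k2 + 2k3 + k4) = -0.103269
y(-0.33) ≈ -0.1033

-0.1033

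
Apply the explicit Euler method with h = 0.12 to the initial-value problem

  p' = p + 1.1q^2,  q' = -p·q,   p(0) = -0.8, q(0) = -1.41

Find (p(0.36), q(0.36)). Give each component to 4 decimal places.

-0.0767, -1.7415

Euler on (p,q): p_{n+1} = p_n + h·p', q_{n+1} = q_n + h·q'.
0.000000: (-0.800000, -1.410000); f=(1.386910, -1.128000) → (-0.633571, -1.545360)
0.120000: (-0.633571, -1.545360); f=(1.993380, -0.979095) → (-0.394365, -1.662851)
0.240000: (-0.394365, -1.662851); f=(2.647217, -0.655771) → (-0.076699, -1.741544)
(p(0.36), q(0.36)) ≈ (-0.0767, -1.7415)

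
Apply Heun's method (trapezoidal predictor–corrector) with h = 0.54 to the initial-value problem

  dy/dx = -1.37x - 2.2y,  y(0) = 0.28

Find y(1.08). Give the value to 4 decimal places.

Heun: k1 = f(x_n, y_n); k2 = f(x_n + h, y_n + h·k1); y_{n+1} = y_n + (h/2)·(k1 + k2).
x=0.000000, y=0.280000:
  k1 = f(0.000000, 0.280000) = -0.616000
  k2 = f(0.540000, -0.052640) = -0.623992
  y ← 0.280000 + (0.54/2)·(-0.616000 + (-0.623992)) = -0.054798
x=0.540000, y=-0.054798:
  k1 = f(0.540000, -0.054798) = -0.619245
  k2 = f(1.080000, -0.389190) = -0.623382
  y ← -0.054798 + (0.54/2)·(-0.619245 + (-0.623382)) = -0.390307
y(1.08) ≈ -0.3903

-0.3903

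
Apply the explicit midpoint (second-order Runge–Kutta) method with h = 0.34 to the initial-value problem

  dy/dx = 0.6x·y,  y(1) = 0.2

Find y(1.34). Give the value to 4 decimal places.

0.2526

Midpoint: k1 = f(x_n, y_n); k2 = f(x_n + h/2, y_n + (h/2)·k1); y_{n+1} = y_n + h·k2.
x=1.000000, y=0.200000:
  k1 = f(1.000000, 0.200000) = 0.120000
  k2 = f(1.170000, 0.220400) = 0.154721
  y ← 0.200000 + 0.34·0.154721 = 0.252605
y(1.34) ≈ 0.2526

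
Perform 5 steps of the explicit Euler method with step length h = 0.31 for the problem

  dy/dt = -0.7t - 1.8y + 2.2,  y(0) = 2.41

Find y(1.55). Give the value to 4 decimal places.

Euler: y_{n+1} = y_n + h·f(t_n, y_n).
t=0.000000, y=2.410000: f=-2.138000 → y ← 2.410000 + 0.31·(-2.138000) = 1.747220
t=0.310000, y=1.747220: f=-1.161996 → y ← 1.747220 + 0.31·(-1.161996) = 1.387001
t=0.620000, y=1.387001: f=-0.730602 → y ← 1.387001 + 0.31·(-0.730602) = 1.160515
t=0.930000, y=1.160515: f=-0.539926 → y ← 1.160515 + 0.31·(-0.539926) = 0.993137
t=1.240000, y=0.993137: f=-0.455647 → y ← 0.993137 + 0.31·(-0.455647) = 0.851887
y(1.55) ≈ 0.8519

0.8519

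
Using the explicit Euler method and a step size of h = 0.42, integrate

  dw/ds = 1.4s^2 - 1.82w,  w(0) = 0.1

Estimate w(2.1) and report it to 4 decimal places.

1.9040

Euler: w_{n+1} = w_n + h·f(s_n, w_n).
s=0.000000, w=0.100000: f=-0.182000 → w ← 0.100000 + 0.42·(-0.182000) = 0.023560
s=0.420000, w=0.023560: f=0.204081 → w ← 0.023560 + 0.42·0.204081 = 0.109274
s=0.840000, w=0.109274: f=0.788961 → w ← 0.109274 + 0.42·0.788961 = 0.440638
s=1.260000, w=0.440638: f=1.420679 → w ← 0.440638 + 0.42·1.420679 = 1.037323
s=1.680000, w=1.037323: f=2.063432 → w ← 1.037323 + 0.42·2.063432 = 1.903965
w(2.1) ≈ 1.9040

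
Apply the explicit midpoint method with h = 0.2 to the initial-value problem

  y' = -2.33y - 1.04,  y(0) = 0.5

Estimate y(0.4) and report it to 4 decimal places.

Midpoint: k1 = f(t_n, y_n); k2 = f(t_n + h/2, y_n + (h/2)·k1); y_{n+1} = y_n + h·k2.
t=0.000000, y=0.500000:
  k1 = f(0.000000, 0.500000) = -2.205000
  k2 = f(0.100000, 0.279500) = -1.691235
  y ← 0.500000 + 0.2·(-1.691235) = 0.161753
t=0.200000, y=0.161753:
  k1 = f(0.200000, 0.161753) = -1.416884
  k2 = f(0.300000, 0.020065) = -1.086750
  y ← 0.161753 + 0.2·(-1.086750) = -0.055597
y(0.4) ≈ -0.0556

-0.0556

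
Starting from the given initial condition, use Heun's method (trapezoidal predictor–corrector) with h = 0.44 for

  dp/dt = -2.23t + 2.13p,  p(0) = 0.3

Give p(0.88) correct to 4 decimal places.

Heun: k1 = f(t_n, p_n); k2 = f(t_n + h, p_n + h·k1); p_{n+1} = p_n + (h/2)·(k1 + k2).
t=0.000000, p=0.300000:
  k1 = f(0.000000, 0.300000) = 0.639000
  k2 = f(0.440000, 0.581160) = 0.256671
  p ← 0.300000 + (0.44/2)·(0.639000 + 0.256671) = 0.497048
t=0.440000, p=0.497048:
  k1 = f(0.440000, 0.497048) = 0.077511
  k2 = f(0.880000, 0.531153) = -0.831045
  p ← 0.497048 + (0.44/2)·(0.077511 + (-0.831045)) = 0.331270
p(0.88) ≈ 0.3313

0.3313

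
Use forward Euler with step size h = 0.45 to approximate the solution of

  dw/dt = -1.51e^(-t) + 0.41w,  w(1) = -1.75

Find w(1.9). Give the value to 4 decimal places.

Euler: w_{n+1} = w_n + h·f(t_n, w_n).
t=1.000000, w=-1.750000: f=-1.272998 → w ← -1.750000 + 0.45·(-1.272998) = -2.322849
t=1.450000, w=-2.322849: f=-1.306569 → w ← -2.322849 + 0.45·(-1.306569) = -2.910805
w(1.9) ≈ -2.9108

-2.9108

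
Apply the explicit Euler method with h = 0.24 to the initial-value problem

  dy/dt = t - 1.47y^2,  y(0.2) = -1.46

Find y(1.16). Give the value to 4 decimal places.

Euler: y_{n+1} = y_n + h·f(t_n, y_n).
t=0.200000, y=-1.460000: f=-2.933452 → y ← -1.460000 + 0.24·(-2.933452) = -2.164028
t=0.440000, y=-2.164028: f=-6.444038 → y ← -2.164028 + 0.24·(-6.444038) = -3.710598
t=0.680000, y=-3.710598: f=-19.559747 → y ← -3.710598 + 0.24·(-19.559747) = -8.404937
t=0.920000, y=-8.404937: f=-102.925157 → y ← -8.404937 + 0.24·(-102.925157) = -33.106974
y(1.16) ≈ -33.1070

-33.1070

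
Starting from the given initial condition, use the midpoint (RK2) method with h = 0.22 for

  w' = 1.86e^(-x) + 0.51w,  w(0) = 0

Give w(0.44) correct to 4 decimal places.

Midpoint: k1 = f(x_n, w_n); k2 = f(x_n + h/2, w_n + (h/2)·k1); w_{n+1} = w_n + h·k2.
x=0.000000, w=0.000000:
  k1 = f(0.000000, 0.000000) = 1.860000
  k2 = f(0.110000, 0.204600) = 1.770597
  w ← 0.000000 + 0.22·1.770597 = 0.389531
x=0.220000, w=0.389531:
  k1 = f(0.220000, 0.389531) = 1.691346
  k2 = f(0.330000, 0.575580) = 1.630744
  w ← 0.389531 + 0.22·1.630744 = 0.748295
w(0.44) ≈ 0.7483

0.7483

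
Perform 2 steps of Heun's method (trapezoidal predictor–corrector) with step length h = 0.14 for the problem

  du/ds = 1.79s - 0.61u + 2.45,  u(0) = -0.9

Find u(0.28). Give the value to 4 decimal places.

-0.0618

Heun: k1 = f(s_n, u_n); k2 = f(s_n + h, u_n + h·k1); u_{n+1} = u_n + (h/2)·(k1 + k2).
s=0.000000, u=-0.900000:
  k1 = f(0.000000, -0.900000) = 2.999000
  k2 = f(0.140000, -0.480140) = 2.993485
  u ← -0.900000 + (0.14/2)·(2.999000 + 2.993485) = -0.480526
s=0.140000, u=-0.480526:
  k1 = f(0.140000, -0.480526) = 2.993721
  k2 = f(0.280000, -0.061405) = 2.988657
  u ← -0.480526 + (0.14/2)·(2.993721 + 2.988657) = -0.061760
u(0.28) ≈ -0.0618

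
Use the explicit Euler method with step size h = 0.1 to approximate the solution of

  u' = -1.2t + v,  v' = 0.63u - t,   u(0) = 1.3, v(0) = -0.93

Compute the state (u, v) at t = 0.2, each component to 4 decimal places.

Euler on (u,v): u_{n+1} = u_n + h·u', v_{n+1} = v_n + h·v'.
0.000000: (1.300000, -0.930000); f=(-0.930000, 0.819000) → (1.207000, -0.848100)
0.100000: (1.207000, -0.848100); f=(-0.968100, 0.660410) → (1.110190, -0.782059)
(u(0.2), v(0.2)) ≈ (1.1102, -0.7821)

1.1102, -0.7821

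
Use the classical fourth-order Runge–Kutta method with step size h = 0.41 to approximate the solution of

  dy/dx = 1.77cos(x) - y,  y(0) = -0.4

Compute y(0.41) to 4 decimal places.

RK4: k1 = f(x_n, y_n); k2 = f(x_n + h/2, y_n + (h/2)·k1); k3 = f(x_n + h/2, y_n + (h/2)·k2); k4 = f(x_n + h, y_n + h·k3); y_{n+1} = y_n + (h/6)·(k1 + 2k2 + 2k3 + k4).
x=0.000000, y=-0.400000:
  k1 = f(0.000000, -0.400000) = 2.170000
  k2 = f(0.205000, 0.044850) = 1.688088
  k3 = f(0.205000, -0.053942) = 1.786880
  k4 = f(0.410000, 0.332621) = 1.290683
  y ← -0.400000 + (0.41/6)·(k1 + 2k2 + 2k3 + k4) = 0.311392
y(0.41) ≈ 0.3114

0.3114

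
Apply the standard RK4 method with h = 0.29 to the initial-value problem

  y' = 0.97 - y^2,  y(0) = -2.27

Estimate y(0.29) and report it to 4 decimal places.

-5.4173

RK4: k1 = f(x_n, y_n); k2 = f(x_n + h/2, y_n + (h/2)·k1); k3 = f(x_n + h/2, y_n + (h/2)·k2); k4 = f(x_n + h, y_n + h·k3); y_{n+1} = y_n + (h/6)·(k1 + 2k2 + 2k3 + k4).
x=0.000000, y=-2.270000:
  k1 = f(0.000000, -2.270000) = -4.182900
  k2 = f(0.145000, -2.876520) = -7.304370
  k3 = f(0.145000, -3.329134) = -10.113131
  k4 = f(0.290000, -5.202808) = -26.099211
  y ← -2.270000 + (0.29/6)·(k1 + 2k2 + 2k3 + k4) = -5.417327
y(0.29) ≈ -5.4173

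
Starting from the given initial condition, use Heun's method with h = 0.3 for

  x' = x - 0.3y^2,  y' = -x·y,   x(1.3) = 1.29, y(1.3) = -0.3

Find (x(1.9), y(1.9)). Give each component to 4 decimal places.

Heun on (x,y): k1 = f(t_n, state_n); k2 = f(t_n + h, state_n + h·k1); state_{n+1} = state_n + (h/2)·(k1 + k2).
1.300000: (1.290000, -0.300000)
  k1 = (1.263000, 0.387000)
  predictor → (1.668900, -0.183900)
  k2 = (1.658754, 0.306911)
  → (1.728263, -0.195913)
1.600000: (1.728263, -0.195913)
  k1 = (1.716749, 0.338590)
  predictor → (2.243288, -0.094336)
  k2 = (2.240618, 0.211624)
  → (2.321868, -0.113381)
(x(1.9), y(1.9)) ≈ (2.3219, -0.1134)

2.3219, -0.1134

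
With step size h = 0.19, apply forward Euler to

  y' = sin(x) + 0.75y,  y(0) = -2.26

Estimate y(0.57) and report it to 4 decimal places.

-3.2589

Euler: y_{n+1} = y_n + h·f(x_n, y_n).
x=0.000000, y=-2.260000: f=-1.695000 → y ← -2.260000 + 0.19·(-1.695000) = -2.582050
x=0.190000, y=-2.582050: f=-1.747679 → y ← -2.582050 + 0.19·(-1.747679) = -2.914109
x=0.380000, y=-2.914109: f=-1.814661 → y ← -2.914109 + 0.19·(-1.814661) = -3.258895
y(0.57) ≈ -3.2589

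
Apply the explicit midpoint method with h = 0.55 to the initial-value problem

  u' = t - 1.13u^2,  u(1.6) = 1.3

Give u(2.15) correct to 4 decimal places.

1.4140

Midpoint: k1 = f(t_n, u_n); k2 = f(t_n + h/2, u_n + (h/2)·k1); u_{n+1} = u_n + h·k2.
t=1.600000, u=1.300000:
  k1 = f(1.600000, 1.300000) = -0.309700
  k2 = f(1.875000, 1.214832) = 0.207326
  u ← 1.300000 + 0.55·0.207326 = 1.414029
u(2.15) ≈ 1.4140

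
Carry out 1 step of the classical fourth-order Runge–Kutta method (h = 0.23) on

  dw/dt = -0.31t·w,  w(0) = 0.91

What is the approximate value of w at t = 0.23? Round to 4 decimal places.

RK4: k1 = f(t_n, w_n); k2 = f(t_n + h/2, w_n + (h/2)·k1); k3 = f(t_n + h/2, w_n + (h/2)·k2); k4 = f(t_n + h, w_n + h·k3); w_{n+1} = w_n + (h/6)·(k1 + 2k2 + 2k3 + k4).
t=0.000000, w=0.910000:
  k1 = f(0.000000, 0.910000) = 0.000000
  k2 = f(0.115000, 0.910000) = -0.032442
  k3 = f(0.115000, 0.906269) = -0.032308
  k4 = f(0.230000, 0.902569) = -0.064353
  w ← 0.910000 + (0.23/6)·(k1 + 2k2 + 2k3 + k4) = 0.902569
w(0.23) ≈ 0.9026

0.9026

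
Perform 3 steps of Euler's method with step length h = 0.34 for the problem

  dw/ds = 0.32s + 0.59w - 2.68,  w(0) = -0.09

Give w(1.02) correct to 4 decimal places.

Euler: w_{n+1} = w_n + h·f(s_n, w_n).
s=0.000000, w=-0.090000: f=-2.733100 → w ← -0.090000 + 0.34·(-2.733100) = -1.019254
s=0.340000, w=-1.019254: f=-3.172560 → w ← -1.019254 + 0.34·(-3.172560) = -2.097924
s=0.680000, w=-2.097924: f=-3.700175 → w ← -2.097924 + 0.34·(-3.700175) = -3.355984
w(1.02) ≈ -3.3560

-3.3560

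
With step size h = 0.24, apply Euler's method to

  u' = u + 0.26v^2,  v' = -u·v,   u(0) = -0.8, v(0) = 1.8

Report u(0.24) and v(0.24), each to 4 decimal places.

Euler on (u,v): u_{n+1} = u_n + h·u', v_{n+1} = v_n + h·v'.
0.000000: (-0.800000, 1.800000); f=(0.042400, 1.440000) → (-0.789824, 2.145600)
(u(0.24), v(0.24)) ≈ (-0.7898, 2.1456)

-0.7898, 2.1456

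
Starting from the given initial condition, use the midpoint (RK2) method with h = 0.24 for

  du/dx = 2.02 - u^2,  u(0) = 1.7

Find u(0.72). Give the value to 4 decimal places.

1.4671

Midpoint: k1 = f(x_n, u_n); k2 = f(x_n + h/2, u_n + (h/2)·k1); u_{n+1} = u_n + h·k2.
x=0.000000, u=1.700000:
  k1 = f(0.000000, 1.700000) = -0.870000
  k2 = f(0.120000, 1.595600) = -0.525939
  u ← 1.700000 + 0.24·(-0.525939) = 1.573775
x=0.240000, u=1.573775:
  k1 = f(0.240000, 1.573775) = -0.456766
  k2 = f(0.360000, 1.518963) = -0.287247
  u ← 1.573775 + 0.24·(-0.287247) = 1.504835
x=0.480000, u=1.504835:
  k1 = f(0.480000, 1.504835) = -0.244529
  k2 = f(0.600000, 1.475492) = -0.157076
  u ← 1.504835 + 0.24·(-0.157076) = 1.467137
u(0.72) ≈ 1.4671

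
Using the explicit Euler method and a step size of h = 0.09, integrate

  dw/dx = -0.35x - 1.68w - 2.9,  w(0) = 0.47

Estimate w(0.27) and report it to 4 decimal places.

Euler: w_{n+1} = w_n + h·f(x_n, w_n).
x=0.000000, w=0.470000: f=-3.689600 → w ← 0.470000 + 0.09·(-3.689600) = 0.137936
x=0.090000, w=0.137936: f=-3.163232 → w ← 0.137936 + 0.09·(-3.163232) = -0.146755
x=0.180000, w=-0.146755: f=-2.716452 → w ← -0.146755 + 0.09·(-2.716452) = -0.391236
w(0.27) ≈ -0.3912

-0.3912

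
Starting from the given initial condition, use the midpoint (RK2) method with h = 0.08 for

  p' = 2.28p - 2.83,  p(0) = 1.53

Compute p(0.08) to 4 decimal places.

Midpoint: k1 = f(t_n, p_n); k2 = f(t_n + h/2, p_n + (h/2)·k1); p_{n+1} = p_n + h·k2.
t=0.000000, p=1.530000:
  k1 = f(0.000000, 1.530000) = 0.658400
  k2 = f(0.040000, 1.556336) = 0.718446
  p ← 1.530000 + 0.08·0.718446 = 1.587476
p(0.08) ≈ 1.5875

1.5875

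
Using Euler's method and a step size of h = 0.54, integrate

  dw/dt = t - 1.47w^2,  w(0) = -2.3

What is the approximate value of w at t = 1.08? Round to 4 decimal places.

Euler: w_{n+1} = w_n + h·f(t_n, w_n).
t=0.000000, w=-2.300000: f=-7.776300 → w ← -2.300000 + 0.54·(-7.776300) = -6.499202
t=0.540000, w=-6.499202: f=-61.552251 → w ← -6.499202 + 0.54·(-61.552251) = -39.737418
w(1.08) ≈ -39.7374

-39.7374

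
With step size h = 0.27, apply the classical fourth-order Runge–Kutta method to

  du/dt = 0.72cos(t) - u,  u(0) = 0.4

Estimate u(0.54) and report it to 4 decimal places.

RK4: k1 = f(t_n, u_n); k2 = f(t_n + h/2, u_n + (h/2)·k1); k3 = f(t_n + h/2, u_n + (h/2)·k2); k4 = f(t_n + h, u_n + h·k3); u_{n+1} = u_n + (h/6)·(k1 + 2k2 + 2k3 + k4).
t=0.000000, u=0.400000:
  k1 = f(0.000000, 0.400000) = 0.320000
  k2 = f(0.135000, 0.443200) = 0.270249
  k3 = f(0.135000, 0.436484) = 0.276965
  k4 = f(0.270000, 0.474781) = 0.219134
  u ← 0.400000 + (0.27/6)·(k1 + 2k2 + 2k3 + k4) = 0.473510
t=0.270000, u=0.473510:
  k1 = f(0.270000, 0.473510) = 0.220405
  k2 = f(0.405000, 0.503265) = 0.158489
  k3 = f(0.405000, 0.494906) = 0.166847
  k4 = f(0.540000, 0.518559) = 0.098991
  u ← 0.473510 + (0.27/6)·(k1 + 2k2 + 2k3 + k4) = 0.517163
u(0.54) ≈ 0.5172

0.5172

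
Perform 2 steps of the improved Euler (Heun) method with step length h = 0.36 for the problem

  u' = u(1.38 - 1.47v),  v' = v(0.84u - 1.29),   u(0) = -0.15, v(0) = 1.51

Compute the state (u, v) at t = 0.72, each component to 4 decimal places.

Heun on (u,v): k1 = f(t_n, state_n); k2 = f(t_n + h, state_n + h·k1); state_{n+1} = state_n + (h/2)·(k1 + k2).
0.000000: (-0.150000, 1.510000)
  k1 = (0.125955, -2.138160)
  predictor → (-0.104656, 0.740262)
  k2 = (-0.030540, -1.020016)
  → (-0.132825, 0.941528)
0.360000: (-0.132825, 0.941528)
  k1 = (0.000538, -1.319621)
  predictor → (-0.132632, 0.466465)
  k2 = (-0.092086, -0.653709)
  → (-0.149304, 0.586329)
(u(0.72), v(0.72)) ≈ (-0.1493, 0.5863)

-0.1493, 0.5863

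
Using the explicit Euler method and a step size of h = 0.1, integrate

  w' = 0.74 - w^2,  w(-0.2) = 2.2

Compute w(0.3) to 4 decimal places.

Euler: w_{n+1} = w_n + h·f(t_n, w_n).
t=-0.200000, w=2.200000: f=-4.100000 → w ← 2.200000 + 0.1·(-4.100000) = 1.790000
t=-0.100000, w=1.790000: f=-2.464100 → w ← 1.790000 + 0.1·(-2.464100) = 1.543590
t=0.000000, w=1.543590: f=-1.642670 → w ← 1.543590 + 0.1·(-1.642670) = 1.379323
t=0.100000, w=1.379323: f=-1.162532 → w ← 1.379323 + 0.1·(-1.162532) = 1.263070
t=0.200000, w=1.263070: f=-0.855345 → w ← 1.263070 + 0.1·(-0.855345) = 1.177535
w(0.3) ≈ 1.1775

1.1775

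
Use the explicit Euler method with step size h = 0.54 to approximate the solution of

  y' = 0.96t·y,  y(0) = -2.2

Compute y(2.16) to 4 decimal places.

Euler: y_{n+1} = y_n + h·f(t_n, y_n).
t=0.000000, y=-2.200000: f=0.000000 → y ← -2.200000 + 0.54·0.000000 = -2.200000
t=0.540000, y=-2.200000: f=-1.140480 → y ← -2.200000 + 0.54·(-1.140480) = -2.815859
t=1.080000, y=-2.815859: f=-2.919483 → y ← -2.815859 + 0.54·(-2.919483) = -4.392380
t=1.620000, y=-4.392380: f=-6.831029 → y ← -4.392380 + 0.54·(-6.831029) = -8.081136
y(2.16) ≈ -8.0811

-8.0811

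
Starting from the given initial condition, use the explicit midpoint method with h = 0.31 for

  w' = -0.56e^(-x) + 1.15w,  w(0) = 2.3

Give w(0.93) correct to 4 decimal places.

Midpoint: k1 = f(x_n, w_n); k2 = f(x_n + h/2, w_n + (h/2)·k1); w_{n+1} = w_n + h·k2.
x=0.000000, w=2.300000:
  k1 = f(0.000000, 2.300000) = 2.085000
  k2 = f(0.155000, 2.623175) = 2.537059
  w ← 2.300000 + 0.31·2.537059 = 3.086488
x=0.310000, w=3.086488:
  k1 = f(0.310000, 3.086488) = 3.138731
  k2 = f(0.465000, 3.572992) = 3.757185
  w ← 3.086488 + 0.31·3.757185 = 4.251215
x=0.620000, w=4.251215:
  k1 = f(0.620000, 4.251215) = 4.587649
  k2 = f(0.775000, 4.962301) = 5.448652
  w ← 4.251215 + 0.31·5.448652 = 5.940298
w(0.93) ≈ 5.9403

5.9403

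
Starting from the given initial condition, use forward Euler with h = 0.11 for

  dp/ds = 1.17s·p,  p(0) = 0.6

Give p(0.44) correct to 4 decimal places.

0.6523

Euler: p_{n+1} = p_n + h·f(s_n, p_n).
s=0.000000, p=0.600000: f=0.000000 → p ← 0.600000 + 0.11·0.000000 = 0.600000
s=0.110000, p=0.600000: f=0.077220 → p ← 0.600000 + 0.11·0.077220 = 0.608494
s=0.220000, p=0.608494: f=0.156626 → p ← 0.608494 + 0.11·0.156626 = 0.625723
s=0.330000, p=0.625723: f=0.241592 → p ← 0.625723 + 0.11·0.241592 = 0.652298
p(0.44) ≈ 0.6523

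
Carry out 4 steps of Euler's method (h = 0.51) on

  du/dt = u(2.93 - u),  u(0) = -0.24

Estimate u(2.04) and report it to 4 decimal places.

-33.3456

Euler: u_{n+1} = u_n + h·f(t_n, u_n).
t=0.000000, u=-0.240000: f=-0.760800 → u ← -0.240000 + 0.51·(-0.760800) = -0.628008
t=0.510000, u=-0.628008: f=-2.234457 → u ← -0.628008 + 0.51·(-2.234457) = -1.767581
t=1.020000, u=-1.767581: f=-8.303357 → u ← -1.767581 + 0.51·(-8.303357) = -6.002293
t=1.530000, u=-6.002293: f=-53.614245 → u ← -6.002293 + 0.51·(-53.614245) = -33.345559
u(2.04) ≈ -33.3456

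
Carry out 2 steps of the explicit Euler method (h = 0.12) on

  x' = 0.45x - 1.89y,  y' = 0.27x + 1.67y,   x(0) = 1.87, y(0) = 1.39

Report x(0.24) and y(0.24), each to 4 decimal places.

Euler on (x,y): x_{n+1} = x_n + h·x', y_{n+1} = y_n + h·y'.
0.000000: (1.870000, 1.390000); f=(-1.785600, 2.826200) → (1.655728, 1.729144)
0.120000: (1.655728, 1.729144); f=(-2.523005, 3.334717) → (1.352967, 2.129310)
(x(0.24), y(0.24)) ≈ (1.3530, 2.1293)

1.3530, 2.1293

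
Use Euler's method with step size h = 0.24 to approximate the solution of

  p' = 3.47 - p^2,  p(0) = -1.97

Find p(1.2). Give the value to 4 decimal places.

Euler: p_{n+1} = p_n + h·f(t_n, p_n).
t=0.000000, p=-1.970000: f=-0.410900 → p ← -1.970000 + 0.24·(-0.410900) = -2.068616
t=0.240000, p=-2.068616: f=-0.809172 → p ← -2.068616 + 0.24·(-0.809172) = -2.262817
t=0.480000, p=-2.262817: f=-1.650342 → p ← -2.262817 + 0.24·(-1.650342) = -2.658899
t=0.720000, p=-2.658899: f=-3.599746 → p ← -2.658899 + 0.24·(-3.599746) = -3.522839
t=0.960000, p=-3.522839: f=-8.940391 → p ← -3.522839 + 0.24·(-8.940391) = -5.668533
p(1.2) ≈ -5.6685

-5.6685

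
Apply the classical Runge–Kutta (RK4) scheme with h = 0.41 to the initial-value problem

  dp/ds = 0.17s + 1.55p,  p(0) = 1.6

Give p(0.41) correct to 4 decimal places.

RK4: k1 = f(s_n, p_n); k2 = f(s_n + h/2, p_n + (h/2)·k1); k3 = f(s_n + h/2, p_n + (h/2)·k2); k4 = f(s_n + h, p_n + h·k3); p_{n+1} = p_n + (h/6)·(k1 + 2k2 + 2k3 + k4).
s=0.000000, p=1.600000:
  k1 = f(0.000000, 1.600000) = 2.480000
  k2 = f(0.205000, 2.108400) = 3.302870
  k3 = f(0.205000, 2.277088) = 3.564337
  k4 = f(0.410000, 3.061378) = 4.814836
  p ← 1.600000 + (0.41/6)·(k1 + 2k2 + 2k3 + k4) = 3.036999
p(0.41) ≈ 3.0370

3.0370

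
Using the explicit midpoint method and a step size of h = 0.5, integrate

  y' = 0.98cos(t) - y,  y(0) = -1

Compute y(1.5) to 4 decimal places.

Midpoint: k1 = f(t_n, y_n); k2 = f(t_n + h/2, y_n + (h/2)·k1); y_{n+1} = y_n + h·k2.
t=0.000000, y=-1.000000:
  k1 = f(0.000000, -1.000000) = 1.980000
  k2 = f(0.250000, -0.505000) = 1.454534
  y ← -1.000000 + 0.5·1.454534 = -0.272733
t=0.500000, y=-0.272733:
  k1 = f(0.500000, -0.272733) = 1.132764
  k2 = f(0.750000, 0.010458) = 0.706597
  y ← -0.272733 + 0.5·0.706597 = 0.080566
t=1.000000, y=0.080566:
  k1 = f(1.000000, 0.080566) = 0.448931
  k2 = f(1.250000, 0.192798) = 0.116218
  y ← 0.080566 + 0.5·0.116218 = 0.138674
y(1.5) ≈ 0.1387

0.1387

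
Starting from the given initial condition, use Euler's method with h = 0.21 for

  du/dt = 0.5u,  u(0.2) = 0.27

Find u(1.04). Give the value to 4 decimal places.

0.4025

Euler: u_{n+1} = u_n + h·f(t_n, u_n).
t=0.200000, u=0.270000: f=0.135000 → u ← 0.270000 + 0.21·0.135000 = 0.298350
t=0.410000, u=0.298350: f=0.149175 → u ← 0.298350 + 0.21·0.149175 = 0.329677
t=0.620000, u=0.329677: f=0.164838 → u ← 0.329677 + 0.21·0.164838 = 0.364293
t=0.830000, u=0.364293: f=0.182146 → u ← 0.364293 + 0.21·0.182146 = 0.402544
u(1.04) ≈ 0.4025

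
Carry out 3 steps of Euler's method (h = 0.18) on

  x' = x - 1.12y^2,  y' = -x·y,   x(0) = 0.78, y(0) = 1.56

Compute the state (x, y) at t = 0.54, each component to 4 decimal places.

Euler on (x,y): x_{n+1} = x_n + h·x', y_{n+1} = y_n + h·y'.
0.000000: (0.780000, 1.560000); f=(-1.945632, -1.216800) → (0.429786, 1.340976)
0.180000: (0.429786, 1.340976); f=(-1.584216, -0.576333) → (0.144627, 1.237236)
0.360000: (0.144627, 1.237236); f=(-1.569816, -0.178938) → (-0.137940, 1.205027)
(x(0.54), y(0.54)) ≈ (-0.1379, 1.2050)

-0.1379, 1.2050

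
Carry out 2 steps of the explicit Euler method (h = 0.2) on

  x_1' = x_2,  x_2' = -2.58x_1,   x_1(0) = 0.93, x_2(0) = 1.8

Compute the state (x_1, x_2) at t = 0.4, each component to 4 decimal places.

Euler on (x_1,x_2): x_1_{n+1} = x_1_n + h·x_1', x_2_{n+1} = x_2_n + h·x_2'.
0.000000: (0.930000, 1.800000); f=(1.800000, -2.399400) → (1.290000, 1.320120)
0.200000: (1.290000, 1.320120); f=(1.320120, -3.328200) → (1.554024, 0.654480)
(x_1(0.4), x_2(0.4)) ≈ (1.5540, 0.6545)

1.5540, 0.6545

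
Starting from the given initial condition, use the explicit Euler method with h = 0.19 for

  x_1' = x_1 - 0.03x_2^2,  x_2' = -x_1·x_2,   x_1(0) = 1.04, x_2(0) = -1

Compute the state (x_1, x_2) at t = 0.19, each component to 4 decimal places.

Euler on (x_1,x_2): x_1_{n+1} = x_1_n + h·x_1', x_2_{n+1} = x_2_n + h·x_2'.
0.000000: (1.040000, -1.000000); f=(1.010000, 1.040000) → (1.231900, -0.802400)
(x_1(0.19), x_2(0.19)) ≈ (1.2319, -0.8024)

1.2319, -0.8024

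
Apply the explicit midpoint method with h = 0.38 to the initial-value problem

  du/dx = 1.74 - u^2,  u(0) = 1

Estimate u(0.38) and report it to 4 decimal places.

Midpoint: k1 = f(x_n, u_n); k2 = f(x_n + h/2, u_n + (h/2)·k1); u_{n+1} = u_n + h·k2.
x=0.000000, u=1.000000:
  k1 = f(0.000000, 1.000000) = 0.740000
  k2 = f(0.190000, 1.140600) = 0.439032
  u ← 1.000000 + 0.38·0.439032 = 1.166832
u(0.38) ≈ 1.1668

1.1668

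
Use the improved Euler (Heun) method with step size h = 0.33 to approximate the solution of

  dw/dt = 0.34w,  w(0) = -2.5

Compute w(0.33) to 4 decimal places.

Heun: k1 = f(t_n, w_n); k2 = f(t_n + h, w_n + h·k1); w_{n+1} = w_n + (h/2)·(k1 + k2).
t=0.000000, w=-2.500000:
  k1 = f(0.000000, -2.500000) = -0.850000
  k2 = f(0.330000, -2.780500) = -0.945370
  w ← -2.500000 + (0.33/2)·(-0.850000 + (-0.945370)) = -2.796236
w(0.33) ≈ -2.7962

-2.7962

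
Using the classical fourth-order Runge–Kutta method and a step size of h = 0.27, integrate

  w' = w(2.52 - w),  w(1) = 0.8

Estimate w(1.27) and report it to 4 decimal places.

RK4: k1 = f(t_n, w_n); k2 = f(t_n + h/2, w_n + (h/2)·k1); k3 = f(t_n + h/2, w_n + (h/2)·k2); k4 = f(t_n + h, w_n + h·k3); w_{n+1} = w_n + (h/6)·(k1 + 2k2 + 2k3 + k4).
t=1.000000, w=0.800000:
  k1 = f(1.000000, 0.800000) = 1.376000
  k2 = f(1.135000, 0.985760) = 1.512392
  k3 = f(1.135000, 1.004173) = 1.522153
  k4 = f(1.270000, 1.210981) = 1.585197
  w ← 0.800000 + (0.27/6)·(k1 + 2k2 + 2k3 + k4) = 1.206363
w(1.27) ≈ 1.2064

1.2064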